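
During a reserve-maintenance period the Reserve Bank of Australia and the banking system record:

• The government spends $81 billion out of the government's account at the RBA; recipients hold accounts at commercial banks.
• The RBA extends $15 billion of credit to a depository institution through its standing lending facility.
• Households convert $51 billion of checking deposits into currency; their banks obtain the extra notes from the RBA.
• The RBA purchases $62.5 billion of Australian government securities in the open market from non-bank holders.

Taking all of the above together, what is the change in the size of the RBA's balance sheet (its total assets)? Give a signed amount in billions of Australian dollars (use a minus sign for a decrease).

+$77.5 billion

Government spending $81 billion: only the composition of liabilities changes → 0.
Discount-window loan $15 billion: an RBA asset is acquired → +$15B.
Currency withdrawal $51 billion: only the composition of liabilities changes → 0.
Asset purchase (from non-banks) $62.5 billion: an RBA asset is acquired → +$62.5B.
Net: 0 + 15 + 0 + 62.5 = +$77.5 billion.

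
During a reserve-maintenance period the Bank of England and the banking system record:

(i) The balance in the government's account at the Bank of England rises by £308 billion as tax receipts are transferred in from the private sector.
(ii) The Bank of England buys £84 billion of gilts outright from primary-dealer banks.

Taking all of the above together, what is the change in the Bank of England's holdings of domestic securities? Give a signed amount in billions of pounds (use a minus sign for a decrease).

Government account inflow £308 billion: the Bank of England's securities portfolio is untouched → 0.
OMO purchase (from banks) £84 billion: securities added to the Bank of England's portfolio → +£84B.
Net: 0 + 84 = +£84 billion.

+£84 billion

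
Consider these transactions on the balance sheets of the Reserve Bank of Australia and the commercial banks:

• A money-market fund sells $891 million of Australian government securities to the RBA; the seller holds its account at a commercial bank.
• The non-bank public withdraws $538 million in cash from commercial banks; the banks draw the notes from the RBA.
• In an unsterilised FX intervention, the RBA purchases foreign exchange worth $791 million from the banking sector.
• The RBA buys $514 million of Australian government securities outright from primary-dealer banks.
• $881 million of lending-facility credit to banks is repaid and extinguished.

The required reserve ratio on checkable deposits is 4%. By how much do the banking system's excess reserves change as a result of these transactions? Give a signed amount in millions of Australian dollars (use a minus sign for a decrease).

Asset purchase (from non-banks) $891 million: reserves +$891M, deposits +$891M.
Currency withdrawal $538 million: reserves −$538M, deposits −$538M.
FX purchase $791 million: reserves +$791M, deposits 0.
OMO purchase (from banks) $514 million: reserves +$514M, deposits 0.
Discount-window repayment $881 million: reserves −$881M, deposits 0.
Totals: Δreserves = +$777M, Δdeposits = +$353M.
Δrequired reserves = 4% × +$353M = +$14.12M.
Δexcess reserves = Δreserves − Δrequired = +$777M − (+$14.12M) = +$762.88 million.

+$762.88 million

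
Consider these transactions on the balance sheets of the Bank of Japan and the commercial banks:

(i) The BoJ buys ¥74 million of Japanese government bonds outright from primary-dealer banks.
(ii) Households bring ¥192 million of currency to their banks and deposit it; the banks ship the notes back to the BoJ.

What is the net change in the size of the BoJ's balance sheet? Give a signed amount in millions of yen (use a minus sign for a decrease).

OMO purchase (from banks) ¥74 million: a BoJ asset is acquired → +¥74M.
Currency deposit ¥192 million: only the composition of liabilities changes → 0.
Net: 74 + 0 = +¥74 million.

+¥74 million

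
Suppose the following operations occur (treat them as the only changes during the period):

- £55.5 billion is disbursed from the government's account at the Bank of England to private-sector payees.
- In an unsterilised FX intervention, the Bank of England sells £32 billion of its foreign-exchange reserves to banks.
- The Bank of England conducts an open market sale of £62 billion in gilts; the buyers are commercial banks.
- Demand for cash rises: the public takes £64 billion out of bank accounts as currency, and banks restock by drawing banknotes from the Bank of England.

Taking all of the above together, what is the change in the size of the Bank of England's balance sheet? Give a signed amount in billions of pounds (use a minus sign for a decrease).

Bank of England balance sheet:
  Assets:      Securities −£62B, Foreign assets −£32B
  Liabilities: Bank reserves −£102.5B, Currency in circulation +£64B, Government deposits −£55.5B
Commercial banking system:
  Assets:      Reserves at CB −£102.5B, Securities +£62B, Foreign assets +£32B
  Liabilities: Checkable deposits −£8.5B
Change in total Bank of England assets = -£94 billion.

-£94 billion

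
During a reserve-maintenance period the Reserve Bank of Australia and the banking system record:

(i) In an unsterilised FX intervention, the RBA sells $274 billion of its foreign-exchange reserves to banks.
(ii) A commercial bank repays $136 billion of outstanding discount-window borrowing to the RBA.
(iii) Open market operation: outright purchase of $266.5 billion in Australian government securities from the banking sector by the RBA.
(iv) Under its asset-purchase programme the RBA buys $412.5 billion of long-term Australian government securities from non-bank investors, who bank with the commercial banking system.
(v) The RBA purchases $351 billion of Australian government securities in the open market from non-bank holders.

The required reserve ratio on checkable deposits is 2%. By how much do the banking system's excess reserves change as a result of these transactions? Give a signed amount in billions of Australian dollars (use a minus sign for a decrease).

+$604.73 billion

FX sale $274 billion: reserves −$274B, deposits 0.
Discount-window repayment $136 billion: reserves −$136B, deposits 0.
OMO purchase (from banks) $266.5 billion: reserves +$266.5B, deposits 0.
Asset purchase (from non-banks) $412.5 billion: reserves +$412.5B, deposits +$412.5B.
Asset purchase (from non-banks) $351 billion: reserves +$351B, deposits +$351B.
Totals: Δreserves = +$620B, Δdeposits = +$763.5B.
Δrequired reserves = 2% × +$763.5B = +$15.27B.
Δexcess reserves = Δreserves − Δrequired = +$620B − (+$15.27B) = +$604.73 billion.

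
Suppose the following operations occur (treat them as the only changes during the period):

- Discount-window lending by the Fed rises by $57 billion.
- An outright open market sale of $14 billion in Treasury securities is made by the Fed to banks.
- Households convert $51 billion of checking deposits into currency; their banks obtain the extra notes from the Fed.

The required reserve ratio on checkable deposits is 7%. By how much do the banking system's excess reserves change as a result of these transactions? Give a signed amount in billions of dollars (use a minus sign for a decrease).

Discount-window loan $57 billion: reserves +$57B, deposits 0.
OMO sale (to banks) $14 billion: reserves −$14B, deposits 0.
Currency withdrawal $51 billion: reserves −$51B, deposits −$51B.
Totals: Δreserves = −$8B, Δdeposits = −$51B.
Δrequired reserves = 7% × −$51B = −$3.57B.
Δexcess reserves = Δreserves − Δrequired = −$8B − (−$3.57B) = -$4.43 billion.

-$4.43 billion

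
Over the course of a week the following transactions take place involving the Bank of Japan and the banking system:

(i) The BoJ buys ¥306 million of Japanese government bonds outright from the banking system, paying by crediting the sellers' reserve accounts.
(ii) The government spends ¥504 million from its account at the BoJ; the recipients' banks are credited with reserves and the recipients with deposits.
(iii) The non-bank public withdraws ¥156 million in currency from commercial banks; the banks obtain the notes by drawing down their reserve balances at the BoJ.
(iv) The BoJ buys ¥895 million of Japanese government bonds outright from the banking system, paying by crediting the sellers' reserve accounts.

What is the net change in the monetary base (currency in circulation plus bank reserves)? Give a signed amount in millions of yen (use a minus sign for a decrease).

+¥1705 million

OMO purchase (from banks) ¥306 million: BoJ balance sheet expands → +¥306M.
Government spending ¥504 million: a non-base liability converts back to reserves → +¥504M.
Currency withdrawal ¥156 million: just a shift between currency and reserves — both are base money → 0.
OMO purchase (from banks) ¥895 million: BoJ balance sheet expands → +¥895M.
Net: 306 + 504 + 0 + 895 = +¥1705 million.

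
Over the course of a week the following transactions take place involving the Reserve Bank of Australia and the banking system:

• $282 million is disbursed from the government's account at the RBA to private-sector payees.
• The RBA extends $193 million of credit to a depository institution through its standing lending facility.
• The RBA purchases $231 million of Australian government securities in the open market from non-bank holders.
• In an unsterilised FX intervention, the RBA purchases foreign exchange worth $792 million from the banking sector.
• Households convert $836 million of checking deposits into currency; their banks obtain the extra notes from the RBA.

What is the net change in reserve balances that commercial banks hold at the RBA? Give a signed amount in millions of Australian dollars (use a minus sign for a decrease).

+$662 million

RBA balance sheet:
  Assets:      Securities +$231M, Loans to banks +$193M, Foreign assets +$792M
  Liabilities: Bank reserves +$662M, Currency in circulation +$836M, Government deposits −$282M
So the change in reserve balances that commercial banks hold at the RBA is +$662 million.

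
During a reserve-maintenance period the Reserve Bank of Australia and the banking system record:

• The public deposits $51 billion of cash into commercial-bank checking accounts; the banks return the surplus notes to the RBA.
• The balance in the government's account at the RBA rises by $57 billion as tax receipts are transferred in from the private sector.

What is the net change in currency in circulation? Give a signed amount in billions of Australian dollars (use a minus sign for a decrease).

-$51 billion

RBA balance sheet:
  Assets:      no change
  Liabilities: Bank reserves −$6B, Currency in circulation −$51B, Government deposits +$57B
Commercial banking system:
  Assets:      Reserves at CB −$6B
  Liabilities: Checkable deposits −$6B
So the change in currency in circulation is -$51 billion.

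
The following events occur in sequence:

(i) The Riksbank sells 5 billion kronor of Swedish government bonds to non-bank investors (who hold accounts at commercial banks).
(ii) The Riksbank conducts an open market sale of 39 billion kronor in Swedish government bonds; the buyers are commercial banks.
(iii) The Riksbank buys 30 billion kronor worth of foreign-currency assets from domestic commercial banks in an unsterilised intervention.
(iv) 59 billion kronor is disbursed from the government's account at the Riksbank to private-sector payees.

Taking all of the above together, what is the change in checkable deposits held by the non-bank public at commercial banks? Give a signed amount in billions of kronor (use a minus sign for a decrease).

+54 billion

Asset sale (to non-banks) 5 billion kronor: non-bank counterparties' bank balances fall → −5B.
OMO sale (to banks) 39 billion kronor: the counterparty is a bank, so public deposits are unchanged → 0.
FX purchase 30 billion kronor: the counterparty is a bank, so public deposits are unchanged → 0.
Government spending 59 billion kronor: non-bank counterparties' bank balances rise → +59B.
Net: −5 + 0 + 0 + 59 = +54 billion.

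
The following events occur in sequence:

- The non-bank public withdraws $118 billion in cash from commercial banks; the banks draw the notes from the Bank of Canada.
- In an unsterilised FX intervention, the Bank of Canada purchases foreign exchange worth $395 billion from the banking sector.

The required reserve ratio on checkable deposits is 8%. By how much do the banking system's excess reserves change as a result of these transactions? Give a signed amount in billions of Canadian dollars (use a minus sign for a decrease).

+$286.44 billion

Currency withdrawal $118 billion: reserves −$118B, deposits −$118B.
FX purchase $395 billion: reserves +$395B, deposits 0.
Totals: Δreserves = +$277B, Δdeposits = −$118B.
Δrequired reserves = 8% × −$118B = −$9.44B.
Δexcess reserves = Δreserves − Δrequired = +$277B − (−$9.44B) = +$286.44 billion.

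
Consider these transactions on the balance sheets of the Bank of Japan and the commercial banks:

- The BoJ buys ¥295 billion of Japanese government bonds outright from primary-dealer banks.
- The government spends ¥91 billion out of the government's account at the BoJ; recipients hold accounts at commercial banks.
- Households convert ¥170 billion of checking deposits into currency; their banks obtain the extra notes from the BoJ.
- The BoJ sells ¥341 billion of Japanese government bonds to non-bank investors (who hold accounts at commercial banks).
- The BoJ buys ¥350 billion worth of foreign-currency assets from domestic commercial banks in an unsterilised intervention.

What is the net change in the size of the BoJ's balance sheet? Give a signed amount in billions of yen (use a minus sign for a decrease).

+¥304 billion

OMO purchase (from banks) ¥295 billion: a BoJ asset is acquired → +¥295B.
Government spending ¥91 billion: only the composition of liabilities changes → 0.
Currency withdrawal ¥170 billion: only the composition of liabilities changes → 0.
Asset sale (to non-banks) ¥341 billion: a BoJ asset is shed → −¥341B.
FX purchase ¥350 billion: a BoJ asset is acquired → +¥350B.
Net: 295 + 0 + 0 − 341 + 350 = +¥304 billion.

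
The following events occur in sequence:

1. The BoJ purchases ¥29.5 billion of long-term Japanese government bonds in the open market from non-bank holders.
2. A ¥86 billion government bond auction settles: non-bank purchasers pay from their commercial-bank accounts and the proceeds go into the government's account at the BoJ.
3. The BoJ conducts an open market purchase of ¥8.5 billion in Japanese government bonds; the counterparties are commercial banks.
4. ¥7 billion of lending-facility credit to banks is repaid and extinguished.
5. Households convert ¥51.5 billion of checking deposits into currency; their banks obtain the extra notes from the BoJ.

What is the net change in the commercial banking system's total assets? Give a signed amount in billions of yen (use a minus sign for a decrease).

Asset purchase (from non-banks) ¥29.5 billion: bank balance sheets expand → +¥29.5B.
Government account inflow ¥86 billion: bank balance sheets shrink → −¥86B.
OMO purchase (from banks) ¥8.5 billion: just an asset swap on bank balance sheets → 0.
Discount-window repayment ¥7 billion: bank balance sheets shrink → −¥7B.
Currency withdrawal ¥51.5 billion: bank balance sheets shrink → −¥51.5B.
Net: 29.5 − 86 + 0 − 7 − 51.5 = -¥115 billion.

-¥115 billion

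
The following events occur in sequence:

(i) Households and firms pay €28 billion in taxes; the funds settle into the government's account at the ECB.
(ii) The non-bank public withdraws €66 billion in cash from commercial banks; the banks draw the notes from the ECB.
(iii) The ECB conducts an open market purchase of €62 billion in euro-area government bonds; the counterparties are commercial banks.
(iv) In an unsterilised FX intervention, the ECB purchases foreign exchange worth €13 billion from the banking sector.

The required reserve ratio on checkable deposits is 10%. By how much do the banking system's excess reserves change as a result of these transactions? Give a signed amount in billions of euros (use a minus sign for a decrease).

-€9.6 billion

Government account inflow €28 billion: reserves −€28B, deposits −€28B.
Currency withdrawal €66 billion: reserves −€66B, deposits −€66B.
OMO purchase (from banks) €62 billion: reserves +€62B, deposits 0.
FX purchase €13 billion: reserves +€13B, deposits 0.
Totals: Δreserves = −€19B, Δdeposits = −€94B.
Δrequired reserves = 10% × −€94B = −€9.4B.
Δexcess reserves = Δreserves − Δrequired = −€19B − (−€9.4B) = -€9.6 billion.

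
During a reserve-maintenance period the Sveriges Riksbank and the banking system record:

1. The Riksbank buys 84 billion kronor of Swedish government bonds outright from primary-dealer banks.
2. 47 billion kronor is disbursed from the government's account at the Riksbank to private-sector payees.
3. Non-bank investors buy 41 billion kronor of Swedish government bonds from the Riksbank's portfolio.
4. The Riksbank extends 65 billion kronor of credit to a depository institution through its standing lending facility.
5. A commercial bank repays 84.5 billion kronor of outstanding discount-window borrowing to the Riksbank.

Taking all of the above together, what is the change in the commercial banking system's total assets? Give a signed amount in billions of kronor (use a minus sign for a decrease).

-13.5 billion

Riksbank balance sheet:
  Assets:      Securities +43B, Loans to banks −19.5B
  Liabilities: Bank reserves +70.5B, Government deposits −47B
Commercial banking system:
  Assets:      Reserves at CB +70.5B, Securities −84B
  Liabilities: Checkable deposits +6B, Borrowings from CB −19.5B
Change in total bank assets = -13.5 billion.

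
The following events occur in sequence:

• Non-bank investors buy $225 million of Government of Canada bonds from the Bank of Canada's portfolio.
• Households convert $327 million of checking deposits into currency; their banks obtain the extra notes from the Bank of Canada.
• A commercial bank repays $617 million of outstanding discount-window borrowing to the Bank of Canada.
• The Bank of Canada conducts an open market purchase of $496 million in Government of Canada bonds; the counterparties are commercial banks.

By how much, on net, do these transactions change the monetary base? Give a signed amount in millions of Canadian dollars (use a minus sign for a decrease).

Bank of Canada balance sheet:
  Assets:      Securities +$271M, Loans to banks −$617M
  Liabilities: Bank reserves −$673M, Currency in circulation +$327M
Monetary base = currency + reserves: +$327M + (−$673M) = -$346 million.

-$346 million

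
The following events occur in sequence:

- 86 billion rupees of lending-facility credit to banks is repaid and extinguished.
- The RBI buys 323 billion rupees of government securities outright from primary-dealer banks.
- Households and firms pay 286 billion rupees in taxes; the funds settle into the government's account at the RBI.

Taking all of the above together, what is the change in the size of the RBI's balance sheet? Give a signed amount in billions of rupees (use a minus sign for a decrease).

Discount-window repayment 86 billion rupees: an RBI asset is shed → −86B.
OMO purchase (from banks) 323 billion rupees: an RBI asset is acquired → +323B.
Government account inflow 286 billion rupees: only the composition of liabilities changes → 0.
Net: −86 + 323 + 0 = +237 billion.

+237 billion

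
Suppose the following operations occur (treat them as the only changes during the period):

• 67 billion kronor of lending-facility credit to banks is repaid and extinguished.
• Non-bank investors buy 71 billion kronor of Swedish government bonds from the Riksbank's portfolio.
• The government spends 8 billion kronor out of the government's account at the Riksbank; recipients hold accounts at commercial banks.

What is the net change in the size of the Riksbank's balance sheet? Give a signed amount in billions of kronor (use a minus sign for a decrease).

Riksbank balance sheet:
  Assets:      Securities −71B, Loans to banks −67B
  Liabilities: Bank reserves −130B, Government deposits −8B
Commercial banking system:
  Assets:      Reserves at CB −130B
  Liabilities: Checkable deposits −63B, Borrowings from CB −67B
Change in total Riksbank assets = -138 billion.

-138 billion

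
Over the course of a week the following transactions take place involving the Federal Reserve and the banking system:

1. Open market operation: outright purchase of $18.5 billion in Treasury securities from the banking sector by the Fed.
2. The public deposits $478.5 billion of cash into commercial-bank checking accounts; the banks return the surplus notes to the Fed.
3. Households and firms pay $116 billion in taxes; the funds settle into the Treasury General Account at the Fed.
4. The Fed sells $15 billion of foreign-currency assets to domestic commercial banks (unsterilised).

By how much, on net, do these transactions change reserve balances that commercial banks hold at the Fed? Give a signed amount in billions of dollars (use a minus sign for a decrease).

Fed balance sheet:
  Assets:      Securities +$18.5B, Foreign assets −$15B
  Liabilities: Bank reserves +$366B, Currency in circulation −$478.5B, Government deposits +$116B
Commercial banking system:
  Assets:      Reserves at CB +$366B, Securities −$18.5B, Foreign assets +$15B
  Liabilities: Checkable deposits +$362.5B
So the change in reserve balances that commercial banks hold at the Fed is +$366 billion.

+$366 billion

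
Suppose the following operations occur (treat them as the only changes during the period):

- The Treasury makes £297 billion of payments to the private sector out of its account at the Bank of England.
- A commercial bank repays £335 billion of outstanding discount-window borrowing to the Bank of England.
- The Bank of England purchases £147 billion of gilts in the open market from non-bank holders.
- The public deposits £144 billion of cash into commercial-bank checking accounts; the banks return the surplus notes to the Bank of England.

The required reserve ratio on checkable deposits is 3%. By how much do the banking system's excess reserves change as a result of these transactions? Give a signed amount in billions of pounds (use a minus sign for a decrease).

Government spending £297 billion: reserves +£297B, deposits +£297B.
Discount-window repayment £335 billion: reserves −£335B, deposits 0.
Asset purchase (from non-banks) £147 billion: reserves +£147B, deposits +£147B.
Currency deposit £144 billion: reserves +£144B, deposits +£144B.
Totals: Δreserves = +£253B, Δdeposits = +£588B.
Δrequired reserves = 3% × +£588B = +£17.64B.
Δexcess reserves = Δreserves − Δrequired = +£253B − (+£17.64B) = +£235.36 billion.

+£235.36 billion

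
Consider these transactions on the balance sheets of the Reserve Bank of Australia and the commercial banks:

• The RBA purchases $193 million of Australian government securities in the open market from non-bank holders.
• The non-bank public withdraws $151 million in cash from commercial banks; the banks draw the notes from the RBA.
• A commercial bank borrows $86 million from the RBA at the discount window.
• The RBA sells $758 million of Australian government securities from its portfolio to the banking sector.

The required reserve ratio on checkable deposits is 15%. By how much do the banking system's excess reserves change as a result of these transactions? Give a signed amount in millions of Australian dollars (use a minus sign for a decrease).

Asset purchase (from non-banks) $193 million: reserves +$193M, deposits +$193M.
Currency withdrawal $151 million: reserves −$151M, deposits −$151M.
Discount-window loan $86 million: reserves +$86M, deposits 0.
OMO sale (to banks) $758 million: reserves −$758M, deposits 0.
Totals: Δreserves = −$630M, Δdeposits = +$42M.
Δrequired reserves = 15% × +$42M = +$6.3M.
Δexcess reserves = Δreserves − Δrequired = −$630M − (+$6.3M) = -$636.3 million.

-$636.3 million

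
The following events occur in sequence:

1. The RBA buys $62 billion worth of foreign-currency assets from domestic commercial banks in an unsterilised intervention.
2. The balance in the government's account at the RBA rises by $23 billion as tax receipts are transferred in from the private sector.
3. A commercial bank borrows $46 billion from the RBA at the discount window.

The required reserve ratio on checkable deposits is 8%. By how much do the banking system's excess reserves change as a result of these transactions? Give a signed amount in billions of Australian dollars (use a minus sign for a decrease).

+$86.84 billion

FX purchase $62 billion: reserves +$62B, deposits 0.
Government account inflow $23 billion: reserves −$23B, deposits −$23B.
Discount-window loan $46 billion: reserves +$46B, deposits 0.
Totals: Δreserves = +$85B, Δdeposits = −$23B.
Δrequired reserves = 8% × −$23B = −$1.84B.
Δexcess reserves = Δreserves − Δrequired = +$85B − (−$1.84B) = +$86.84 billion.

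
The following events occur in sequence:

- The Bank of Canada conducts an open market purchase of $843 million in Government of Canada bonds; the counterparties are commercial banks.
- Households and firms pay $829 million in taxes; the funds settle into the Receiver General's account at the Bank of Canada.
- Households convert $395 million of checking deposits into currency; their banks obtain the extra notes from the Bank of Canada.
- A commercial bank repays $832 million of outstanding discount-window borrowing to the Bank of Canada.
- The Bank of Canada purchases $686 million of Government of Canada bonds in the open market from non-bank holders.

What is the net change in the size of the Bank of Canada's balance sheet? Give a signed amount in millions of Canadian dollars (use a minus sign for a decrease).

+$697 million

Bank of Canada balance sheet:
  Assets:      Securities +$1529M, Loans to banks −$832M
  Liabilities: Bank reserves −$527M, Currency in circulation +$395M, Government deposits +$829M
Change in total Bank of Canada assets = +$697 million.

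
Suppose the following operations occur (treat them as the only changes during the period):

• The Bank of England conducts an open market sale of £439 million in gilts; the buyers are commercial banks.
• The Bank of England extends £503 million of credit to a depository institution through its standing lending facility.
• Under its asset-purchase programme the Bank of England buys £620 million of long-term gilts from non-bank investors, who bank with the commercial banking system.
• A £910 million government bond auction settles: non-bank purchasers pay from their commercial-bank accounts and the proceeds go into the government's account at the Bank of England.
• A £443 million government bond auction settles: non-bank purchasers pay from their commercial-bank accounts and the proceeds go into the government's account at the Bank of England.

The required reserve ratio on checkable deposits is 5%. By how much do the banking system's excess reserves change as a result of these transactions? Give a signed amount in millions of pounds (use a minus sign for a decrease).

OMO sale (to banks) £439 million: reserves −£439M, deposits 0.
Discount-window loan £503 million: reserves +£503M, deposits 0.
Asset purchase (from non-banks) £620 million: reserves +£620M, deposits +£620M.
Government account inflow £910 million: reserves −£910M, deposits −£910M.
Government account inflow £443 million: reserves −£443M, deposits −£443M.
Totals: Δreserves = −£669M, Δdeposits = −£733M.
Δrequired reserves = 5% × −£733M = −£36.65M.
Δexcess reserves = Δreserves − Δrequired = −£669M − (−£36.65M) = -£632.35 million.

-£632.35 million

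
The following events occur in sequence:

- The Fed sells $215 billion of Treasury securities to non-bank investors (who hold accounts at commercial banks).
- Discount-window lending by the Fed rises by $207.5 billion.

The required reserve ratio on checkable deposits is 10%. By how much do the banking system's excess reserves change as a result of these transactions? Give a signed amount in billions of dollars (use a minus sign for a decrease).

+$14 billion

Asset sale (to non-banks) $215 billion: reserves −$215B, deposits −$215B.
Discount-window loan $207.5 billion: reserves +$207.5B, deposits 0.
Totals: Δreserves = −$7.5B, Δdeposits = −$215B.
Δrequired reserves = 10% × −$215B = −$21.5B.
Δexcess reserves = Δreserves − Δrequired = −$7.5B − (−$21.5B) = +$14 billion.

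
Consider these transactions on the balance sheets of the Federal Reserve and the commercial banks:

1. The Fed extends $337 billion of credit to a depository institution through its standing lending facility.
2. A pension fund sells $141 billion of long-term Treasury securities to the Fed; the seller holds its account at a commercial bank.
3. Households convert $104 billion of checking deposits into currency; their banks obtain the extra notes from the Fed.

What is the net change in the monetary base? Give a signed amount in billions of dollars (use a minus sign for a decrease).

+$478 billion

Discount-window loan $337 billion: Fed balance sheet expands → +$337B.
Asset purchase (from non-banks) $141 billion: Fed balance sheet expands → +$141B.
Currency withdrawal $104 billion: just a shift between currency and reserves — both are base money → 0.
Net: 337 + 141 + 0 = +$478 billion.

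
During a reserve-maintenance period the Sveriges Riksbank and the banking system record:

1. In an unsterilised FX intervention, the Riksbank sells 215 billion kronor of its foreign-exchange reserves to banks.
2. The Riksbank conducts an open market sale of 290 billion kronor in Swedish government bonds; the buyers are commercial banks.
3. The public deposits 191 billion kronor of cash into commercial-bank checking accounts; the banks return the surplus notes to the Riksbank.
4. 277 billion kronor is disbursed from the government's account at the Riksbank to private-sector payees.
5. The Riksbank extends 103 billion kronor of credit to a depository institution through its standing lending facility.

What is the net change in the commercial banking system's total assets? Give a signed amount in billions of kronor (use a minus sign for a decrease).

Riksbank balance sheet:
  Assets:      Securities −290B, Loans to banks +103B, Foreign assets −215B
  Liabilities: Bank reserves +66B, Currency in circulation −191B, Government deposits −277B
Commercial banking system:
  Assets:      Reserves at CB +66B, Securities +290B, Foreign assets +215B
  Liabilities: Checkable deposits +468B, Borrowings from CB +103B
Change in total bank assets = +571 billion.

+571 billion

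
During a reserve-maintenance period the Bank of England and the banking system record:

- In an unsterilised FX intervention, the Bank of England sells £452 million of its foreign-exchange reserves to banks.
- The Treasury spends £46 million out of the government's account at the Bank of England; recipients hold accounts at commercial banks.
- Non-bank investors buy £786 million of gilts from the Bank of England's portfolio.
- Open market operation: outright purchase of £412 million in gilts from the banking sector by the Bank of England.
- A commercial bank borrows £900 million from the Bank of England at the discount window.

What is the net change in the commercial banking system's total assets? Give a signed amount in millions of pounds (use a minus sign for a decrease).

Bank of England balance sheet:
  Assets:      Securities −£374M, Loans to banks +£900M, Foreign assets −£452M
  Liabilities: Bank reserves +£120M, Government deposits −£46M
Commercial banking system:
  Assets:      Reserves at CB +£120M, Securities −£412M, Foreign assets +£452M
  Liabilities: Checkable deposits −£740M, Borrowings from CB +£900M
Change in total bank assets = +£160 million.

+£160 million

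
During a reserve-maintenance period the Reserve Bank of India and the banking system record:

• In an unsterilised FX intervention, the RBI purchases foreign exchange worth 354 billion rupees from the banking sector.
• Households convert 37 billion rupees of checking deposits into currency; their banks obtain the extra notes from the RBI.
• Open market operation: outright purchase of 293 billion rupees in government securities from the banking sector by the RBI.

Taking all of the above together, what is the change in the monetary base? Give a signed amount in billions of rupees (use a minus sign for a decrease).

FX purchase 354 billion rupees: RBI balance sheet expands → +354B.
Currency withdrawal 37 billion rupees: just a shift between currency and reserves — both are base money → 0.
OMO purchase (from banks) 293 billion rupees: RBI balance sheet expands → +293B.
Net: 354 + 0 + 293 = +647 billion.

+647 billion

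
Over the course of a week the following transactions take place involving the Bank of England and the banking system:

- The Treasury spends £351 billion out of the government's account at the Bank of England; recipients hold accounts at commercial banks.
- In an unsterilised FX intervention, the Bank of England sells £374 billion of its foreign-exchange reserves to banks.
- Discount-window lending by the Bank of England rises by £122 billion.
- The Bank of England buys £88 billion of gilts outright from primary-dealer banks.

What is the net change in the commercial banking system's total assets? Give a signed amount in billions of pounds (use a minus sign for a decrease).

Government spending £351 billion: bank balance sheets expand → +£351B.
FX sale £374 billion: just an asset swap on bank balance sheets → 0.
Discount-window loan £122 billion: bank balance sheets expand → +£122B.
OMO purchase (from banks) £88 billion: just an asset swap on bank balance sheets → 0.
Net: 351 + 0 + 122 + 0 = +£473 billion.

+£473 billion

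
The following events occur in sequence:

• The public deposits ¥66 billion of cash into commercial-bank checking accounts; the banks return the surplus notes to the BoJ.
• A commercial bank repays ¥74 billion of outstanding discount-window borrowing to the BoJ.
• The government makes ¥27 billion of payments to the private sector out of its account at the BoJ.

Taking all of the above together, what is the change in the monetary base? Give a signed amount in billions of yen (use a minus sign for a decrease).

-¥47 billion

BoJ balance sheet:
  Assets:      Loans to banks −¥74B
  Liabilities: Bank reserves +¥19B, Currency in circulation −¥66B, Government deposits −¥27B
Monetary base = currency + reserves: −¥66B + (+¥19B) = -¥47 billion.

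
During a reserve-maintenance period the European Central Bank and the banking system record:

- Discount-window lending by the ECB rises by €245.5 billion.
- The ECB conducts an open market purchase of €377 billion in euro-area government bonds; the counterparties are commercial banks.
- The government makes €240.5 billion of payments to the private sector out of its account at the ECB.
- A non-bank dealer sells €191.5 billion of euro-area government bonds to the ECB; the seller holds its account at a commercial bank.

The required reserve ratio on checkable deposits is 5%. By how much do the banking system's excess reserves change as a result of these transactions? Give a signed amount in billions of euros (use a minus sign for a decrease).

Discount-window loan €245.5 billion: reserves +€245.5B, deposits 0.
OMO purchase (from banks) €377 billion: reserves +€377B, deposits 0.
Government spending €240.5 billion: reserves +€240.5B, deposits +€240.5B.
Asset purchase (from non-banks) €191.5 billion: reserves +€191.5B, deposits +€191.5B.
Totals: Δreserves = +€1054.5B, Δdeposits = +€432B.
Δrequired reserves = 5% × +€432B = +€21.6B.
Δexcess reserves = Δreserves − Δrequired = +€1054.5B − (+€21.6B) = +€1032.9 billion.

+€1032.9 billion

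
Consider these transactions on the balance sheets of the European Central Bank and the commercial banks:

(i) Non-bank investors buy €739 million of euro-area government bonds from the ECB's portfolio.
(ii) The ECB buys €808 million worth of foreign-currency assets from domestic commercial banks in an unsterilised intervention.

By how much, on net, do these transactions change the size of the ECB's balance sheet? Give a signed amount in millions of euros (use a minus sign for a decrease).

+€69 million

Asset sale (to non-banks) €739 million: an ECB asset is shed → −€739M.
FX purchase €808 million: an ECB asset is acquired → +€808M.
Net: −739 + 808 = +€69 million.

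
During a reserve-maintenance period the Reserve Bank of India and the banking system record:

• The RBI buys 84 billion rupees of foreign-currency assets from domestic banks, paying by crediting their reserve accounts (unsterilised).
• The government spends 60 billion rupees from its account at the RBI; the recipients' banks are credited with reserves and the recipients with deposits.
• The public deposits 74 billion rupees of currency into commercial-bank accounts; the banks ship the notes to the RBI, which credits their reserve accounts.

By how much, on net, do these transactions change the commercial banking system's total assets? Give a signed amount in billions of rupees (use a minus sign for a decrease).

FX purchase 84 billion rupees: just an asset swap on bank balance sheets → 0.
Government spending 60 billion rupees: bank balance sheets expand → +60B.
Currency deposit 74 billion rupees: bank balance sheets expand → +74B.
Net: 0 + 60 + 74 = +134 billion.

+134 billion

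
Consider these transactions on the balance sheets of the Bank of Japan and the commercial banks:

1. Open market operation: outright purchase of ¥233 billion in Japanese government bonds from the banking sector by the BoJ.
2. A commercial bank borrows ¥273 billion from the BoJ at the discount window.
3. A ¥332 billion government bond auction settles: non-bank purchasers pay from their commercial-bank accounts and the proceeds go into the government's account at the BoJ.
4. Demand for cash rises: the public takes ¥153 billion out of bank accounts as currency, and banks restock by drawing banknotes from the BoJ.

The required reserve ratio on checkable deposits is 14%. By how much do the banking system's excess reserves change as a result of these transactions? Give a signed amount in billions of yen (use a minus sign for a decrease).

OMO purchase (from banks) ¥233 billion: reserves +¥233B, deposits 0.
Discount-window loan ¥273 billion: reserves +¥273B, deposits 0.
Government account inflow ¥332 billion: reserves −¥332B, deposits −¥332B.
Currency withdrawal ¥153 billion: reserves −¥153B, deposits −¥153B.
Totals: Δreserves = +¥21B, Δdeposits = −¥485B.
Δrequired reserves = 14% × −¥485B = −¥67.9B.
Δexcess reserves = Δreserves − Δrequired = +¥21B − (−¥67.9B) = +¥88.9 billion.

+¥88.9 billion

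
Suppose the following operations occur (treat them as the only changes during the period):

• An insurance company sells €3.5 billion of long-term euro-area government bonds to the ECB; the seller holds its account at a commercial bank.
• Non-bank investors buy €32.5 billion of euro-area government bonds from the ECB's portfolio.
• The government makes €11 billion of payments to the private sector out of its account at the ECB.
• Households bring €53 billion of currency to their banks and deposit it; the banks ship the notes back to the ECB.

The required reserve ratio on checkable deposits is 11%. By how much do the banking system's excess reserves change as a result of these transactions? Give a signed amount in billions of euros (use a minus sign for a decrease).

Asset purchase (from non-banks) €3.5 billion: reserves +€3.5B, deposits +€3.5B.
Asset sale (to non-banks) €32.5 billion: reserves −€32.5B, deposits −€32.5B.
Government spending €11 billion: reserves +€11B, deposits +€11B.
Currency deposit €53 billion: reserves +€53B, deposits +€53B.
Totals: Δreserves = +€35B, Δdeposits = +€35B.
Δrequired reserves = 11% × +€35B = +€3.85B.
Δexcess reserves = Δreserves − Δrequired = +€35B − (+€3.85B) = +€31.15 billion.

+€31.15 billion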